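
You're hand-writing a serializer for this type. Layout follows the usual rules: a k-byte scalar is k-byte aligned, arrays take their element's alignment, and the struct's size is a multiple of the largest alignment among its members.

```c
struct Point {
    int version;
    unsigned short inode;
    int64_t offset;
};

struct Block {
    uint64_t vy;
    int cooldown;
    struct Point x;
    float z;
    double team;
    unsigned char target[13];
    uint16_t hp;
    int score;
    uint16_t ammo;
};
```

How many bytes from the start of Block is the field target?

48

Point: 0..4  version  (4B, 4-aligned); 4..6  inode  (2B, 2-aligned); 6..8  -- padding (2B); 8..16  offset  (8B, 8-aligned); sizeof = 16, alignof = 8
0..8  vy  (8B, 8-aligned)
8..12  cooldown  (4B, 4-aligned)
12..16  -- padding (4B)
16..32  x  (16B, 8-aligned)
32..36  z  (4B, 4-aligned)
36..40  -- padding (4B)
40..48  team  (8B, 8-aligned)
48..61  target  (13B, 1-aligned)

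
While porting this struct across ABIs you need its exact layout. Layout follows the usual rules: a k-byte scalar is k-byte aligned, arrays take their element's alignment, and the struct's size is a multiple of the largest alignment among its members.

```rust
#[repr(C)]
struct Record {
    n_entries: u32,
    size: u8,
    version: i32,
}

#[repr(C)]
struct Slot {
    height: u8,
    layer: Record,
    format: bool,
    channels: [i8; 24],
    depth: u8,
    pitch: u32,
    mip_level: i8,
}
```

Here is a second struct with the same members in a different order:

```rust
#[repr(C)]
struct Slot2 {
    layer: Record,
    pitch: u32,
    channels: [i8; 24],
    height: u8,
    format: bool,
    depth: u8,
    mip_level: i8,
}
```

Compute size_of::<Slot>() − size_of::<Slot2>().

8

Record: n_entries at 0 (size 4, align 4) → ends 4; size at 4 (size 1, align 1) → ends 5; pad 3 to align 4 for version; version at 8 (size 4, align 4) → ends 12; total 12 bytes, alignment 4
height at 0 (size 1, align 1) → ends 1
pad 3 to align 4 for layer
layer at 4 (size 12, align 4) → ends 16
format at 16 (size 1, align 1) → ends 17
channels at 17 (size 24, align 1) → ends 41
depth at 41 (size 1, align 1) → ends 42
pad 2 to align 4 for pitch
pitch at 44 (size 4, align 4) → ends 48
mip_level at 48 (size 1, align 1) → ends 49
tail pad 3 to reach multiple of 4
total 52 bytes, alignment 4
— Slot2 —
layer at 0 (size 12, align 4) → ends 12
pitch at 12 (size 4, align 4) → ends 16
channels at 16 (size 24, align 1) → ends 40
height at 40 (size 1, align 1) → ends 41
format at 41 (size 1, align 1) → ends 42
depth at 42 (size 1, align 1) → ends 43
mip_level at 43 (size 1, align 1) → ends 44
total 44 bytes, alignment 4
52 − 44 = 8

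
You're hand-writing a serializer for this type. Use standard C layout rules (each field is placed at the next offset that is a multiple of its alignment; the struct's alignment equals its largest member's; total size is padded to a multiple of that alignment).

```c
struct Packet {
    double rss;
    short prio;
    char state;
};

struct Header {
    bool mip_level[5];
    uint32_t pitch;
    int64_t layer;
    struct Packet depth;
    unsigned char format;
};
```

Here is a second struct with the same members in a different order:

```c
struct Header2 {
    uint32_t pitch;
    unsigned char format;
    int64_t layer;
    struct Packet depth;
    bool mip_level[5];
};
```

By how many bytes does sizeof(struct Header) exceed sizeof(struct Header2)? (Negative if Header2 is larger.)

Packet: 0..8  rss  (8B, 8-aligned); 8..10  prio  (2B, 2-aligned); 10..11  state  (1B, 1-aligned); 11..16  -- tail padding (5B); sizeof = 16, alignof = 8
0..5  mip_level  (5B, 1-aligned)
5..8  -- padding (3B)
8..12  pitch  (4B, 4-aligned)
12..16  -- padding (4B)
16..24  layer  (8B, 8-aligned)
24..40  depth  (16B, 8-aligned)
40..41  format  (1B, 1-aligned)
41..48  -- tail padding (7B)
sizeof = 48, alignof = 8
— Header2 —
0..4  pitch  (4B, 4-aligned)
4..5  format  (1B, 1-aligned)
5..8  -- padding (3B)
8..16  layer  (8B, 8-aligned)
16..32  depth  (16B, 8-aligned)
32..37  mip_level  (5B, 1-aligned)
37..40  -- tail padding (3B)
sizeof = 40, alignof = 8
48 − 40 = 8

8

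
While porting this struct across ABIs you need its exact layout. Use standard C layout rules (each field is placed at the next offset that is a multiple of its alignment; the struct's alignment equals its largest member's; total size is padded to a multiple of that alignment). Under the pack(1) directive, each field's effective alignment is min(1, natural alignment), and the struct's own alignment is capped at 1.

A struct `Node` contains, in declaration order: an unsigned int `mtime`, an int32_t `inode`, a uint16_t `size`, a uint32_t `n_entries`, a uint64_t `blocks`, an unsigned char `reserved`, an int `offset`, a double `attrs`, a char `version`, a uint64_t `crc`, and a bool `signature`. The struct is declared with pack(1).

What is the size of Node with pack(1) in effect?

0..4  mtime  (4B, 1-aligned)
4..8  inode  (4B, 1-aligned)
8..10  size  (2B, 1-aligned)
10..14  n_entries  (4B, 1-aligned)
14..22  blocks  (8B, 1-aligned)
22..23  reserved  (1B, 1-aligned)
23..27  offset  (4B, 1-aligned)
27..35  attrs  (8B, 1-aligned)
35..36  version  (1B, 1-aligned)
36..44  crc  (8B, 1-aligned)
44..45  signature  (1B, 1-aligned)
sizeof = 45, alignof = 1

45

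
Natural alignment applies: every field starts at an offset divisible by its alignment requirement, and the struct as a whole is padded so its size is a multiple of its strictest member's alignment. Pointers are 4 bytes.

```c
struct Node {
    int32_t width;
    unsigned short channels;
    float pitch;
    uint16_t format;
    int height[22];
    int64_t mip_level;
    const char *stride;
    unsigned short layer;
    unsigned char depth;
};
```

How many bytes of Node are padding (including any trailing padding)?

width at 0 (size 4, align 4) → ends 4
channels at 4 (size 2, align 2) → ends 6
pad 2 to align 4 for pitch
pitch at 8 (size 4, align 4) → ends 12
format at 12 (size 2, align 2) → ends 14
pad 2 to align 4 for height
height at 16 (size 88, align 4) → ends 104
mip_level at 104 (size 8, align 8) → ends 112
stride at 112 (size 4, align 4) → ends 116
layer at 116 (size 2, align 2) → ends 118
depth at 118 (size 1, align 1) → ends 119
tail pad 1 to reach multiple of 8
total 120 bytes, alignment 8
data bytes 115, size 120 → padding 5

5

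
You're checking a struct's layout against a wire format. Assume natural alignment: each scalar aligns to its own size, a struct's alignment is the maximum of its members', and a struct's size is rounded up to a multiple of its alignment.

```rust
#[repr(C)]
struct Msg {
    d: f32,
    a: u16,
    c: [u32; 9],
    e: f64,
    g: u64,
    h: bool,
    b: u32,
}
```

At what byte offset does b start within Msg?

0..4  d  (4B, 4-aligned)
4..6  a  (2B, 2-aligned)
6..8  -- padding (2B)
8..44  c  (36B, 4-aligned)
44..48  -- padding (4B)
48..56  e  (8B, 8-aligned)
56..64  g  (8B, 8-aligned)
64..65  h  (1B, 1-aligned)
65..68  -- padding (3B)
68..72  b  (4B, 4-aligned)

68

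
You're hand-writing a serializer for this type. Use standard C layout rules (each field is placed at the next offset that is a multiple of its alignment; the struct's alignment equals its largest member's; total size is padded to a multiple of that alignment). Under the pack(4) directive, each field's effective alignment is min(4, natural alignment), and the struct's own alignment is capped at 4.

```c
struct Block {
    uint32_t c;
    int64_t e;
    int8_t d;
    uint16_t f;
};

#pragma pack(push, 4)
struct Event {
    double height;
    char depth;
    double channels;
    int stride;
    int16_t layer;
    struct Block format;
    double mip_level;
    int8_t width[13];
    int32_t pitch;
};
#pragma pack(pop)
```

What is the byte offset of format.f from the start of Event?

46

Block: @0: c [4B, align 4] → 4; +4 pad (align 8); @8: e [8B, align 8] → 16; @16: d [1B, align 1] → 17; +1 pad (align 2); @18: f [2B, align 2] → 20; +4 tail pad (align 8); size 24, align 8
@0: height [8B, align 4] → 8
@8: depth [1B, align 1] → 9
+3 pad (align 4)
@12: channels [8B, align 4] → 20
@20: stride [4B, align 4] → 24
@24: layer [2B, align 2] → 26
+2 pad (align 4)
@28: format [24B, align 4] → 52
within Block: f at 18
28 + 18 = 46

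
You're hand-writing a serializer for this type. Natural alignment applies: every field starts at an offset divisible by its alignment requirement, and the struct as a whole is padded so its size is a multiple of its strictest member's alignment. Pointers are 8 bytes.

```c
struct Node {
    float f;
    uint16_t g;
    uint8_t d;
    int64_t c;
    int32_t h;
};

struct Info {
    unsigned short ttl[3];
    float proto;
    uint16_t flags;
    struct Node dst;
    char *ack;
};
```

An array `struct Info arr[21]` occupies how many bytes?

Node: 0..4  f  (4B, 4-aligned); 4..6  g  (2B, 2-aligned); 6..7  d  (1B, 1-aligned); 7..8  -- padding (1B); 8..16  c  (8B, 8-aligned); 16..20  h  (4B, 4-aligned); 20..24  -- tail padding (4B); sizeof = 24, alignof = 8
0..6  ttl  (6B, 2-aligned)
6..8  -- padding (2B)
8..12  proto  (4B, 4-aligned)
12..14  flags  (2B, 2-aligned)
14..16  -- padding (2B)
16..40  dst  (24B, 8-aligned)
40..48  ack  (8B, 8-aligned)
sizeof = 48, alignof = 8
array of 21: 21 × 48 = 1008

1008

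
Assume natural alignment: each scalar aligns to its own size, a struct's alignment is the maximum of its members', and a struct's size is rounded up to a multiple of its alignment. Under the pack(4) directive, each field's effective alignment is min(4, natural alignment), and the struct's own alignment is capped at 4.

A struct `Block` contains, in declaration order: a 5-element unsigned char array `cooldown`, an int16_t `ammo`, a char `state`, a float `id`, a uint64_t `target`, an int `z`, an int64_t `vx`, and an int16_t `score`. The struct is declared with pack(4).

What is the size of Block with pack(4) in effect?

0..5  cooldown  (5B, 1-aligned)
5..6  -- padding (1B)
6..8  ammo  (2B, 2-aligned)
8..9  state  (1B, 1-aligned)
9..12  -- padding (3B)
12..16  id  (4B, 4-aligned)
16..24  target  (8B, 4-aligned)
24..28  z  (4B, 4-aligned)
28..36  vx  (8B, 4-aligned)
36..38  score  (2B, 2-aligned)
38..40  -- tail padding (2B)
sizeof = 40, alignof = 4

40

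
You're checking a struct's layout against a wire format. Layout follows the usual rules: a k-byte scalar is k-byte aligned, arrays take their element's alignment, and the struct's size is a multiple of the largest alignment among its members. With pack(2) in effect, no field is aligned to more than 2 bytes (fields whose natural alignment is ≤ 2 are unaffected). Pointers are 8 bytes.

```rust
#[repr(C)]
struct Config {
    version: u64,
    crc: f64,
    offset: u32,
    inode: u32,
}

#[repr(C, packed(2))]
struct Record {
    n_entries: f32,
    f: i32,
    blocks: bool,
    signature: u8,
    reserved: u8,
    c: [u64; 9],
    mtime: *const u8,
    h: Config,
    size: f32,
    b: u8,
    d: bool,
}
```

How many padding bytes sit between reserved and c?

1

Config: @0: version [8B, align 8] → 8; @8: crc [8B, align 8] → 16; @16: offset [4B, align 4] → 20; @20: inode [4B, align 4] → 24; size 24, align 8
@0: n_entries [4B, align 2] → 4
@4: f [4B, align 2] → 8
@8: blocks [1B, align 1] → 9
@9: signature [1B, align 1] → 10
@10: reserved [1B, align 1] → 11
+1 pad (align 2)
@12: c [72B, align 2] → 84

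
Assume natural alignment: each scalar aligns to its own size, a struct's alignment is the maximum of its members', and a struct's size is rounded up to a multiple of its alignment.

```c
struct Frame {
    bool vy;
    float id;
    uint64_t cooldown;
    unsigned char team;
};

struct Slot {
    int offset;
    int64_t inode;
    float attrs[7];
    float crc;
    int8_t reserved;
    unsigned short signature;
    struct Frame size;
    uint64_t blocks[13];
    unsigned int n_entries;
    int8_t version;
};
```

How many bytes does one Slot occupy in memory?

192 bytes

Frame: 0..1  vy  (1B, 1-aligned); 1..4  -- padding (3B); 4..8  id  (4B, 4-aligned); 8..16  cooldown  (8B, 8-aligned); 16..17  team  (1B, 1-aligned); 17..24  -- tail padding (7B); sizeof = 24, alignof = 8
0..4  offset  (4B, 4-aligned)
4..8  -- padding (4B)
8..16  inode  (8B, 8-aligned)
16..44  attrs  (28B, 4-aligned)
44..48  crc  (4B, 4-aligned)
48..49  reserved  (1B, 1-aligned)
49..50  -- padding (1B)
50..52  signature  (2B, 2-aligned)
52..56  -- padding (4B)
56..80  size  (24B, 8-aligned)
80..184  blocks  (104B, 8-aligned)
184..188  n_entries  (4B, 4-aligned)
188..189  version  (1B, 1-aligned)
189..192  -- tail padding (3B)
sizeof = 192, alignof = 8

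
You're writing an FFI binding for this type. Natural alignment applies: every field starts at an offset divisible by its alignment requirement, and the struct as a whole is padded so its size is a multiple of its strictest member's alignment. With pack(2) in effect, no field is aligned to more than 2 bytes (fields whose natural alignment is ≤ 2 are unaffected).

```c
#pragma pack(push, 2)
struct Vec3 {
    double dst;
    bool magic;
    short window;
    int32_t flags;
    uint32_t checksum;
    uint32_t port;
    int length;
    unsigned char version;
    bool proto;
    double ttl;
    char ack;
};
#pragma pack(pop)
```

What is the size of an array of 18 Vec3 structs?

720

@0: dst [8B, align 2] → 8
@8: magic [1B, align 1] → 9
+1 pad (align 2)
@10: window [2B, align 2] → 12
@12: flags [4B, align 2] → 16
@16: checksum [4B, align 2] → 20
@20: port [4B, align 2] → 24
@24: length [4B, align 2] → 28
@28: version [1B, align 1] → 29
@29: proto [1B, align 1] → 30
@30: ttl [8B, align 2] → 38
@38: ack [1B, align 1] → 39
+1 tail pad (align 2)
size 40, align 2
array of 18: 18 × 40 = 720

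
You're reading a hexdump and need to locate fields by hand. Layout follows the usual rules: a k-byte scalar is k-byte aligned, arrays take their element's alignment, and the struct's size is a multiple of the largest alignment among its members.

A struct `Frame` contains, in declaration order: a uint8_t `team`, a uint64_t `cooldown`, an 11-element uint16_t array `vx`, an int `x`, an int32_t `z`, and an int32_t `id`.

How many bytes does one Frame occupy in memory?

0..1  team  (1B, 1-aligned)
1..8  -- padding (7B)
8..16  cooldown  (8B, 8-aligned)
16..38  vx  (22B, 2-aligned)
38..40  -- padding (2B)
40..44  x  (4B, 4-aligned)
44..48  z  (4B, 4-aligned)
48..52  id  (4B, 4-aligned)
52..56  -- tail padding (4B)
sizeof = 56, alignof = 8

56 bytes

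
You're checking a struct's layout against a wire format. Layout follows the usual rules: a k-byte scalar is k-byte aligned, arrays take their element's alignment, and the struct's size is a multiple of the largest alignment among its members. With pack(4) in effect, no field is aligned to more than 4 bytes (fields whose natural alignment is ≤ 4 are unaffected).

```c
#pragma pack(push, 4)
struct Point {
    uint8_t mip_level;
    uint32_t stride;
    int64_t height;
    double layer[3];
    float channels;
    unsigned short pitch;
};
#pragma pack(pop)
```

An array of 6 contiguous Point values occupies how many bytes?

0..1  mip_level  (1B, 1-aligned)
1..4  -- padding (3B)
4..8  stride  (4B, 4-aligned)
8..16  height  (8B, 4-aligned)
16..40  layer  (24B, 4-aligned)
40..44  channels  (4B, 4-aligned)
44..46  pitch  (2B, 2-aligned)
46..48  -- tail padding (2B)
sizeof = 48, alignof = 4
array of 6: 6 × 48 = 288

288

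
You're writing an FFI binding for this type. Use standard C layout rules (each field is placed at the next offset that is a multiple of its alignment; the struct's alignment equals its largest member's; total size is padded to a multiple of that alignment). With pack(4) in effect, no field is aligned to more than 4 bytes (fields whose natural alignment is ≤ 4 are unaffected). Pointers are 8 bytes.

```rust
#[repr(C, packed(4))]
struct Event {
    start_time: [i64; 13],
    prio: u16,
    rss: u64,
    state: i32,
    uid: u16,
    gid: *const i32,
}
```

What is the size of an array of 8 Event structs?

0..104  start_time  (104B, 4-aligned)
104..106  prio  (2B, 2-aligned)
106..108  -- padding (2B)
108..116  rss  (8B, 4-aligned)
116..120  state  (4B, 4-aligned)
120..122  uid  (2B, 2-aligned)
122..124  -- padding (2B)
124..132  gid  (8B, 4-aligned)
sizeof = 132, alignof = 4
array of 8: 8 × 132 = 1056

1056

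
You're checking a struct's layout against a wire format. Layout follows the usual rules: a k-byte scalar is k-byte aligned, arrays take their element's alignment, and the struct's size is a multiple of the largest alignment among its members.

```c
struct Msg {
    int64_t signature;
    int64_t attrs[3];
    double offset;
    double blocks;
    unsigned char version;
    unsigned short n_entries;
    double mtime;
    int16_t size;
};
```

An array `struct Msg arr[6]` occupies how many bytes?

@0: signature [8B, align 8] → 8
@8: attrs [24B, align 8] → 32
@32: offset [8B, align 8] → 40
@40: blocks [8B, align 8] → 48
@48: version [1B, align 1] → 49
+1 pad (align 2)
@50: n_entries [2B, align 2] → 52
+4 pad (align 8)
@56: mtime [8B, align 8] → 64
@64: size [2B, align 2] → 66
+6 tail pad (align 8)
size 72, align 8
array of 6: 6 × 72 = 432

432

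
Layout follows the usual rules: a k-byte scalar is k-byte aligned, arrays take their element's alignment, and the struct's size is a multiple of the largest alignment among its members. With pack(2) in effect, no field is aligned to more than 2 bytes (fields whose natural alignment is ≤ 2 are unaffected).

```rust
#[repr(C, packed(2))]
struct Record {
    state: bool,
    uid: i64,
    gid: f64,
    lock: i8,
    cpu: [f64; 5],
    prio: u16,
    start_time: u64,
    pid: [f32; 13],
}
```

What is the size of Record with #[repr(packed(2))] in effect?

state at 0 (size 1, align 1) → ends 1
pad 1 to align 2 for uid
uid at 2 (size 8, align 2) → ends 10
gid at 10 (size 8, align 2) → ends 18
lock at 18 (size 1, align 1) → ends 19
pad 1 to align 2 for cpu
cpu at 20 (size 40, align 2) → ends 60
prio at 60 (size 2, align 2) → ends 62
start_time at 62 (size 8, align 2) → ends 70
pid at 70 (size 52, align 2) → ends 122
total 122 bytes, alignment 2

122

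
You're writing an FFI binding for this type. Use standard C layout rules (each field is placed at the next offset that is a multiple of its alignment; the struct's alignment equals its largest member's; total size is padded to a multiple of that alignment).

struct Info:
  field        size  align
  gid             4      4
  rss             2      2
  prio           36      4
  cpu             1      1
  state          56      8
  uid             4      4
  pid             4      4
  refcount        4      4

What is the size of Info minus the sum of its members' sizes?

9

0..4  gid  (4B, 4-aligned)
4..6  rss  (2B, 2-aligned)
6..8  -- padding (2B)
8..44  prio  (36B, 4-aligned)
44..45  cpu  (1B, 1-aligned)
45..48  -- padding (3B)
48..104  state  (56B, 8-aligned)
104..108  uid  (4B, 4-aligned)
108..112  pid  (4B, 4-aligned)
112..116  refcount  (4B, 4-aligned)
116..120  -- tail padding (4B)
sizeof = 120, alignof = 8
data bytes 111, size 120 → padding 9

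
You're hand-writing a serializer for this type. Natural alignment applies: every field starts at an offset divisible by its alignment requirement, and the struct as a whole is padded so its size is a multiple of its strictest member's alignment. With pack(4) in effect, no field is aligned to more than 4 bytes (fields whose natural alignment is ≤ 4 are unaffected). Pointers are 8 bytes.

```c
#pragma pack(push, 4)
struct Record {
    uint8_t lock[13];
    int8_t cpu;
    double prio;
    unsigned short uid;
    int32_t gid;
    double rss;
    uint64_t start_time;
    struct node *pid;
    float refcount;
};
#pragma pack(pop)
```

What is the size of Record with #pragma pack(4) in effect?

0..13  lock  (13B, 1-aligned)
13..14  cpu  (1B, 1-aligned)
14..16  -- padding (2B)
16..24  prio  (8B, 4-aligned)
24..26  uid  (2B, 2-aligned)
26..28  -- padding (2B)
28..32  gid  (4B, 4-aligned)
32..40  rss  (8B, 4-aligned)
40..48  start_time  (8B, 4-aligned)
48..56  pid  (8B, 4-aligned)
56..60  refcount  (4B, 4-aligned)
sizeof = 60, alignof = 4

60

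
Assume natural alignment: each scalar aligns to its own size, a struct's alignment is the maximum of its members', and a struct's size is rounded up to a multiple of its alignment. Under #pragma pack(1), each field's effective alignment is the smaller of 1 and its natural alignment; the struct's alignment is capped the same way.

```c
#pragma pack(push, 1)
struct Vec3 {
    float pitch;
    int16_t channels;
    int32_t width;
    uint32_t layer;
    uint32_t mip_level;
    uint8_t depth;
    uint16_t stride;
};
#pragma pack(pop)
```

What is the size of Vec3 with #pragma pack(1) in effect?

pitch at 0 (size 4, align 1) → ends 4
channels at 4 (size 2, align 1) → ends 6
width at 6 (size 4, align 1) → ends 10
layer at 10 (size 4, align 1) → ends 14
mip_level at 14 (size 4, align 1) → ends 18
depth at 18 (size 1, align 1) → ends 19
stride at 19 (size 2, align 1) → ends 21
total 21 bytes, alignment 1

21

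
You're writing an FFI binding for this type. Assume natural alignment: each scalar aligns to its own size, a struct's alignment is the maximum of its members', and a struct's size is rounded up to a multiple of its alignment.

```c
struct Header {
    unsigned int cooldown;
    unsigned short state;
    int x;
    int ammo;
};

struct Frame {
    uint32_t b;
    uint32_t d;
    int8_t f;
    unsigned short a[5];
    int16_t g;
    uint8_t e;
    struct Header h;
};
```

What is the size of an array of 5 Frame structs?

200

Header: cooldown at 0 (size 4, align 4) → ends 4; state at 4 (size 2, align 2) → ends 6; pad 2 to align 4 for x; x at 8 (size 4, align 4) → ends 12; ammo at 12 (size 4, align 4) → ends 16; total 16 bytes, alignment 4
b at 0 (size 4, align 4) → ends 4
d at 4 (size 4, align 4) → ends 8
f at 8 (size 1, align 1) → ends 9
pad 1 to align 2 for a
a at 10 (size 10, align 2) → ends 20
g at 20 (size 2, align 2) → ends 22
e at 22 (size 1, align 1) → ends 23
pad 1 to align 4 for h
h at 24 (size 16, align 4) → ends 40
total 40 bytes, alignment 4
array of 5: 5 × 40 = 200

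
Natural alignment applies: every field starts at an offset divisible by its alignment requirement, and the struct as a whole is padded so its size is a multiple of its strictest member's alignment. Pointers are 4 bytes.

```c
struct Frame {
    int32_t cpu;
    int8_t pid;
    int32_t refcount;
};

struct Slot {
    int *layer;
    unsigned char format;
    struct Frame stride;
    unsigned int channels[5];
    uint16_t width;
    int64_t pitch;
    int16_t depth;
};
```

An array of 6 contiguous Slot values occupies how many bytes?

384

Frame: cpu at 0 (size 4, align 4) → ends 4; pid at 4 (size 1, align 1) → ends 5; pad 3 to align 4 for refcount; refcount at 8 (size 4, align 4) → ends 12; total 12 bytes, alignment 4
layer at 0 (size 4, align 4) → ends 4
format at 4 (size 1, align 1) → ends 5
pad 3 to align 4 for stride
stride at 8 (size 12, align 4) → ends 20
channels at 20 (size 20, align 4) → ends 40
width at 40 (size 2, align 2) → ends 42
pad 6 to align 8 for pitch
pitch at 48 (size 8, align 8) → ends 56
depth at 56 (size 2, align 2) → ends 58
tail pad 6 to reach multiple of 8
total 64 bytes, alignment 8
array of 6: 6 × 64 = 384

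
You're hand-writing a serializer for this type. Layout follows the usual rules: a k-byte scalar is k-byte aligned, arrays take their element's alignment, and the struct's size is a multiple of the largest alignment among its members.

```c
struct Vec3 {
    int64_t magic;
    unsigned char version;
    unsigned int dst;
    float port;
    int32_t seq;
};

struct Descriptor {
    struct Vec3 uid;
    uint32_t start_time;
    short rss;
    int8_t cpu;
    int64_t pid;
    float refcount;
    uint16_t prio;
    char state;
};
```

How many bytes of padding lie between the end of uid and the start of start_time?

0

Vec3: magic at 0 (size 8, align 8) → ends 8; version at 8 (size 1, align 1) → ends 9; pad 3 to align 4 for dst; dst at 12 (size 4, align 4) → ends 16; port at 16 (size 4, align 4) → ends 20; seq at 20 (size 4, align 4) → ends 24; total 24 bytes, alignment 8
uid at 0 (size 24, align 8) → ends 24
start_time at 24 (size 4, align 4) → ends 28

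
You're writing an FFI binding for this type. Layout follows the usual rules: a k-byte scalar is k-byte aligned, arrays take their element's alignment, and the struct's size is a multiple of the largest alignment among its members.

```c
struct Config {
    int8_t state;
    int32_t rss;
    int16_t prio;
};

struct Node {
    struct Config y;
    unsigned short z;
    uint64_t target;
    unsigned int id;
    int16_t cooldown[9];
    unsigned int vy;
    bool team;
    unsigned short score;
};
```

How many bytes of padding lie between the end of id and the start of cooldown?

0

Config: @0: state [1B, align 1] → 1; +3 pad (align 4); @4: rss [4B, align 4] → 8; @8: prio [2B, align 2] → 10; +2 tail pad (align 4); size 12, align 4
@0: y [12B, align 4] → 12
@12: z [2B, align 2] → 14
+2 pad (align 8)
@16: target [8B, align 8] → 24
@24: id [4B, align 4] → 28
@28: cooldown [18B, align 2] → 46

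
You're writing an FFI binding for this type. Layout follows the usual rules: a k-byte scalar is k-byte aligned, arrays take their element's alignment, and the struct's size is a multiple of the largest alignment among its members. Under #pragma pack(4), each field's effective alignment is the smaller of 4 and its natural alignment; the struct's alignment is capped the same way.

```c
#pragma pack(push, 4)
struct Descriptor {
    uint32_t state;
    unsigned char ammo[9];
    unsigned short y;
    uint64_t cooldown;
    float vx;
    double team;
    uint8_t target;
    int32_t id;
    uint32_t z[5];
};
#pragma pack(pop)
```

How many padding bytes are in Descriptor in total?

4

@0: state [4B, align 4] → 4
@4: ammo [9B, align 1] → 13
+1 pad (align 2)
@14: y [2B, align 2] → 16
@16: cooldown [8B, align 4] → 24
@24: vx [4B, align 4] → 28
@28: team [8B, align 4] → 36
@36: target [1B, align 1] → 37
+3 pad (align 4)
@40: id [4B, align 4] → 44
@44: z [20B, align 4] → 64
size 64, align 4
data bytes 60, size 64 → padding 4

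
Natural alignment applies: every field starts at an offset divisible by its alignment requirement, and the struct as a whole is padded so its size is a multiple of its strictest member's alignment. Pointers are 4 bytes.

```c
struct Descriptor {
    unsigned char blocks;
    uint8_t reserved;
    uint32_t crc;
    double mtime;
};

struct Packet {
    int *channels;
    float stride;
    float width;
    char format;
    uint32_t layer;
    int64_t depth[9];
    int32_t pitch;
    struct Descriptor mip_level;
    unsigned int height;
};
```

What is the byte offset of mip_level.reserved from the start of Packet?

Descriptor: @0: blocks [1B, align 1] → 1; @1: reserved [1B, align 1] → 2; +2 pad (align 4); @4: crc [4B, align 4] → 8; @8: mtime [8B, align 8] → 16; size 16, align 8
@0: channels [4B, align 4] → 4
@4: stride [4B, align 4] → 8
@8: width [4B, align 4] → 12
@12: format [1B, align 1] → 13
+3 pad (align 4)
@16: layer [4B, align 4] → 20
+4 pad (align 8)
@24: depth [72B, align 8] → 96
@96: pitch [4B, align 4] → 100
+4 pad (align 8)
@104: mip_level [16B, align 8] → 120
within Descriptor: reserved at 1
104 + 1 = 105

105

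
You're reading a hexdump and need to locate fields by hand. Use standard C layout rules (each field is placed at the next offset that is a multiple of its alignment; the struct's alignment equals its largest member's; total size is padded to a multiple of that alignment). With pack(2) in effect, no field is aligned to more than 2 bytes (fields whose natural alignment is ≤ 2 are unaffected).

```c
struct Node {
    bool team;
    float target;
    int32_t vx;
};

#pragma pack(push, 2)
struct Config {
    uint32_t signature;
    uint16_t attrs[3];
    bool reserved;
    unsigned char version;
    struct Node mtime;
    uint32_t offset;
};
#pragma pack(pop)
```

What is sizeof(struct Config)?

Node: @0: team [1B, align 1] → 1; +3 pad (align 4); @4: target [4B, align 4] → 8; @8: vx [4B, align 4] → 12; size 12, align 4
@0: signature [4B, align 2] → 4
@4: attrs [6B, align 2] → 10
@10: reserved [1B, align 1] → 11
@11: version [1B, align 1] → 12
@12: mtime [12B, align 2] → 24
@24: offset [4B, align 2] → 28
size 28, align 2

28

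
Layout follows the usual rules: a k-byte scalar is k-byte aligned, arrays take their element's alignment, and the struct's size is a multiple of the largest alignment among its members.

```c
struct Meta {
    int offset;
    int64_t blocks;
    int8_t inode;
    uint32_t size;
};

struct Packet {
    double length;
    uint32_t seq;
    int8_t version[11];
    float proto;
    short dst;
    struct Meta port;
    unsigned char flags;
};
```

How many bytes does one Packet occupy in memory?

Meta: @0: offset [4B, align 4] → 4; +4 pad (align 8); @8: blocks [8B, align 8] → 16; @16: inode [1B, align 1] → 17; +3 pad (align 4); @20: size [4B, align 4] → 24; size 24, align 8
@0: length [8B, align 8] → 8
@8: seq [4B, align 4] → 12
@12: version [11B, align 1] → 23
+1 pad (align 4)
@24: proto [4B, align 4] → 28
@28: dst [2B, align 2] → 30
+2 pad (align 8)
@32: port [24B, align 8] → 56
@56: flags [1B, align 1] → 57
+7 tail pad (align 8)
size 64, align 8

64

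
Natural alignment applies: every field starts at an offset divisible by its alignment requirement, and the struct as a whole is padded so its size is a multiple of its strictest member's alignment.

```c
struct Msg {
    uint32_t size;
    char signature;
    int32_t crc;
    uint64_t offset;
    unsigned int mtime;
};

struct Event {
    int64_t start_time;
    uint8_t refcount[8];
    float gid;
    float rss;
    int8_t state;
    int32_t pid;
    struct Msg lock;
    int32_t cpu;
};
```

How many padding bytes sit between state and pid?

Msg: size at 0 (size 4, align 4) → ends 4; signature at 4 (size 1, align 1) → ends 5; pad 3 to align 4 for crc; crc at 8 (size 4, align 4) → ends 12; pad 4 to align 8 for offset; offset at 16 (size 8, align 8) → ends 24; mtime at 24 (size 4, align 4) → ends 28; tail pad 4 to reach multiple of 8; total 32 bytes, alignment 8
start_time at 0 (size 8, align 8) → ends 8
refcount at 8 (size 8, align 1) → ends 16
gid at 16 (size 4, align 4) → ends 20
rss at 20 (size 4, align 4) → ends 24
state at 24 (size 1, align 1) → ends 25
pad 3 to align 4 for pid
pid at 28 (size 4, align 4) → ends 32

3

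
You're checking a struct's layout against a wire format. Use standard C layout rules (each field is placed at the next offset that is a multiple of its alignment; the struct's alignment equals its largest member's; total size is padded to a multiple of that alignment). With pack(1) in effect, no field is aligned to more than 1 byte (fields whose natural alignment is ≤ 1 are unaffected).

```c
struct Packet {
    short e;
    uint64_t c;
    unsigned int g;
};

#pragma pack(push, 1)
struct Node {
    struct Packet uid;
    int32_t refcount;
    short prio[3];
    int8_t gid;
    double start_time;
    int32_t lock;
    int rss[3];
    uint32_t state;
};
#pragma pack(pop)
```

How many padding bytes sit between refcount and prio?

0

Packet: e at 0 (size 2, align 2) → ends 2; pad 6 to align 8 for c; c at 8 (size 8, align 8) → ends 16; g at 16 (size 4, align 4) → ends 20; tail pad 4 to reach multiple of 8; total 24 bytes, alignment 8
uid at 0 (size 24, align 1) → ends 24
refcount at 24 (size 4, align 1) → ends 28
prio at 28 (size 6, align 1) → ends 34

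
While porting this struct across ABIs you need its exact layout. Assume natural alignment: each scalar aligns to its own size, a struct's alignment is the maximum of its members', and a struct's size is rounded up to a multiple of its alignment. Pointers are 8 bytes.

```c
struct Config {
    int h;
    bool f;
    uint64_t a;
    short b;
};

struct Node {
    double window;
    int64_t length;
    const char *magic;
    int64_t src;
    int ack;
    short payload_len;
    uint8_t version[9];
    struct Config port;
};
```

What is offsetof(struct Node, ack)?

32

Config: 0..4  h  (4B, 4-aligned); 4..5  f  (1B, 1-aligned); 5..8  -- padding (3B); 8..16  a  (8B, 8-aligned); 16..18  b  (2B, 2-aligned); 18..24  -- tail padding (6B); sizeof = 24, alignof = 8
0..8  window  (8B, 8-aligned)
8..16  length  (8B, 8-aligned)
16..24  magic  (8B, 8-aligned)
24..32  src  (8B, 8-aligned)
32..36  ack  (4B, 4-aligned)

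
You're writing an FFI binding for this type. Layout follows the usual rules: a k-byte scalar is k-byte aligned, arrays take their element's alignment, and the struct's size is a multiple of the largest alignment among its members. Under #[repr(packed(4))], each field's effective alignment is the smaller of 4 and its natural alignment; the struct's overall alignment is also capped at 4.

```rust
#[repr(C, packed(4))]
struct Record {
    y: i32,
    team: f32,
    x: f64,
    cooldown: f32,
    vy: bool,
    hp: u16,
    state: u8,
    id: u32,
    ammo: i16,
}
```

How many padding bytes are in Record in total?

y at 0 (size 4, align 4) → ends 4
team at 4 (size 4, align 4) → ends 8
x at 8 (size 8, align 4) → ends 16
cooldown at 16 (size 4, align 4) → ends 20
vy at 20 (size 1, align 1) → ends 21
pad 1 to align 2 for hp
hp at 22 (size 2, align 2) → ends 24
state at 24 (size 1, align 1) → ends 25
pad 3 to align 4 for id
id at 28 (size 4, align 4) → ends 32
ammo at 32 (size 2, align 2) → ends 34
tail pad 2 to reach multiple of 4
total 36 bytes, alignment 4
data bytes 30, size 36 → padding 6

6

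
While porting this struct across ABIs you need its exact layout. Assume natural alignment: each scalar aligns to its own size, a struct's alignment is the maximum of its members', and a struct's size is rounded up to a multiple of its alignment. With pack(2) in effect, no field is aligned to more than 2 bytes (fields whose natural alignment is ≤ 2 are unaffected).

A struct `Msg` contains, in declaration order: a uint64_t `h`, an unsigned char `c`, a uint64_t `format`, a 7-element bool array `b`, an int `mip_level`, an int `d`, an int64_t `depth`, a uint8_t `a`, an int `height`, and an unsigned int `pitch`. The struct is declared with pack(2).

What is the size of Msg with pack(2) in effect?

@0: h [8B, align 2] → 8
@8: c [1B, align 1] → 9
+1 pad (align 2)
@10: format [8B, align 2] → 18
@18: b [7B, align 1] → 25
+1 pad (align 2)
@26: mip_level [4B, align 2] → 30
@30: d [4B, align 2] → 34
@34: depth [8B, align 2] → 42
@42: a [1B, align 1] → 43
+1 pad (align 2)
@44: height [4B, align 2] → 48
@48: pitch [4B, align 2] → 52
size 52, align 2

52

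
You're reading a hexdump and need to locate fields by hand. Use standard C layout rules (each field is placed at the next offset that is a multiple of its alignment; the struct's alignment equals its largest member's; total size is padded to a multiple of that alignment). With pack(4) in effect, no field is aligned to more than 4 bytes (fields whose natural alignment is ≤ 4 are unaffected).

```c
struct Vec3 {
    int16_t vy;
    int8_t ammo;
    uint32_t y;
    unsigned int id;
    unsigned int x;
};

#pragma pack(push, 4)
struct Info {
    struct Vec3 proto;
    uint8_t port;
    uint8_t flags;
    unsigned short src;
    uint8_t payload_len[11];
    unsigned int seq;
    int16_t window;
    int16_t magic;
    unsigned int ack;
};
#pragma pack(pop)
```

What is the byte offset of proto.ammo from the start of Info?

Vec3: @0: vy [2B, align 2] → 2; @2: ammo [1B, align 1] → 3; +1 pad (align 4); @4: y [4B, align 4] → 8; @8: id [4B, align 4] → 12; @12: x [4B, align 4] → 16; size 16, align 4
@0: proto [16B, align 4] → 16
within Vec3: ammo at 2
0 + 2 = 2

2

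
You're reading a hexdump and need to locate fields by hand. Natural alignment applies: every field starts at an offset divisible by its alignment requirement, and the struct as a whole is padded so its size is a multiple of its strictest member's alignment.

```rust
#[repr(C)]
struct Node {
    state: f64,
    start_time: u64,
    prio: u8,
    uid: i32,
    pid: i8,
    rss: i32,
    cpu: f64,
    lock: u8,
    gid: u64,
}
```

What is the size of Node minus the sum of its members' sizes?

13

state at 0 (size 8, align 8) → ends 8
start_time at 8 (size 8, align 8) → ends 16
prio at 16 (size 1, align 1) → ends 17
pad 3 to align 4 for uid
uid at 20 (size 4, align 4) → ends 24
pid at 24 (size 1, align 1) → ends 25
pad 3 to align 4 for rss
rss at 28 (size 4, align 4) → ends 32
cpu at 32 (size 8, align 8) → ends 40
lock at 40 (size 1, align 1) → ends 41
pad 7 to align 8 for gid
gid at 48 (size 8, align 8) → ends 56
total 56 bytes, alignment 8
data bytes 43, size 56 → padding 13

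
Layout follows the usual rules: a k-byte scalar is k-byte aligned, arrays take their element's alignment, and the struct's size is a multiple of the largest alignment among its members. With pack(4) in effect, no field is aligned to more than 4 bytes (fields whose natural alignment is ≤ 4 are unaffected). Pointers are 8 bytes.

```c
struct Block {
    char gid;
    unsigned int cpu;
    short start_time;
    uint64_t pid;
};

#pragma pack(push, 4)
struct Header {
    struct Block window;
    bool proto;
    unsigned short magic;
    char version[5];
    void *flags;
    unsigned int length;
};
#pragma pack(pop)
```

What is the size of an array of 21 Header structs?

1008

Block: gid at 0 (size 1, align 1) → ends 1; pad 3 to align 4 for cpu; cpu at 4 (size 4, align 4) → ends 8; start_time at 8 (size 2, align 2) → ends 10; pad 6 to align 8 for pid; pid at 16 (size 8, align 8) → ends 24; total 24 bytes, alignment 8
window at 0 (size 24, align 4) → ends 24
proto at 24 (size 1, align 1) → ends 25
pad 1 to align 2 for magic
magic at 26 (size 2, align 2) → ends 28
version at 28 (size 5, align 1) → ends 33
pad 3 to align 4 for flags
flags at 36 (size 8, align 4) → ends 44
length at 44 (size 4, align 4) → ends 48
total 48 bytes, alignment 4
array of 21: 21 × 48 = 1008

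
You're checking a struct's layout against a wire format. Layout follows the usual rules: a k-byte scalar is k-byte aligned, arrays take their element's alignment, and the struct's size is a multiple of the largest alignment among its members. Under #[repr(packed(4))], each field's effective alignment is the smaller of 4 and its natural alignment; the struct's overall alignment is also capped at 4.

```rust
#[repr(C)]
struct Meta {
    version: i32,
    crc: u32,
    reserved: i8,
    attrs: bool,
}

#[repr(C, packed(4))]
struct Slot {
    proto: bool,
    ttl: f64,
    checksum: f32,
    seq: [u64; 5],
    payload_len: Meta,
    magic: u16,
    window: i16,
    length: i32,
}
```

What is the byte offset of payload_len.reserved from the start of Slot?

Meta: @0: version [4B, align 4] → 4; @4: crc [4B, align 4] → 8; @8: reserved [1B, align 1] → 9; @9: attrs [1B, align 1] → 10; +2 tail pad (align 4); size 12, align 4
@0: proto [1B, align 1] → 1
+3 pad (align 4)
@4: ttl [8B, align 4] → 12
@12: checksum [4B, align 4] → 16
@16: seq [40B, align 4] → 56
@56: payload_len [12B, align 4] → 68
within Meta: reserved at 8
56 + 8 = 64

64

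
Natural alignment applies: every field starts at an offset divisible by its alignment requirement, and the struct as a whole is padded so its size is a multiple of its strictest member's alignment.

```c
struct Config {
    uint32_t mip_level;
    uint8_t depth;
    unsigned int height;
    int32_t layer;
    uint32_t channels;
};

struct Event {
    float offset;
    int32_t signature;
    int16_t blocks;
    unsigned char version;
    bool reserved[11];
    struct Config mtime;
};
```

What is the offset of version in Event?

Config: 0..4  mip_level  (4B, 4-aligned); 4..5  depth  (1B, 1-aligned); 5..8  -- padding (3B); 8..12  height  (4B, 4-aligned); 12..16  layer  (4B, 4-aligned); 16..20  channels  (4B, 4-aligned); sizeof = 20, alignof = 4
0..4  offset  (4B, 4-aligned)
4..8  signature  (4B, 4-aligned)
8..10  blocks  (2B, 2-aligned)
10..11  version  (1B, 1-aligned)

10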